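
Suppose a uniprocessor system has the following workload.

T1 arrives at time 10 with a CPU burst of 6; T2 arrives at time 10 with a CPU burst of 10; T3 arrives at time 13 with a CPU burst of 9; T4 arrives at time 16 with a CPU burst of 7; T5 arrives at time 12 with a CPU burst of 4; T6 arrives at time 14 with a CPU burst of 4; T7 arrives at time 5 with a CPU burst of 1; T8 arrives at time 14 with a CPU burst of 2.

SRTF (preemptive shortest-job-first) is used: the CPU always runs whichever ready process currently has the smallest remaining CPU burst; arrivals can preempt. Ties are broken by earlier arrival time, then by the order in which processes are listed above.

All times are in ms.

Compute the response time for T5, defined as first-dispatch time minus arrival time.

Timeline: | idle 0-5 | T7 5-6 | idle 6-10 | T1 10-16 | T8 16-18 | T5 18-22 | T6 22-26 | T4 26-33 | T3 33-42 | T2 42-52 |
Completion: T1=16  T2=52  T3=42  T4=33  T5=22  T6=26  T7=6  T8=18
Response(T5) = first start − arrival = 18 − 12 = 6

6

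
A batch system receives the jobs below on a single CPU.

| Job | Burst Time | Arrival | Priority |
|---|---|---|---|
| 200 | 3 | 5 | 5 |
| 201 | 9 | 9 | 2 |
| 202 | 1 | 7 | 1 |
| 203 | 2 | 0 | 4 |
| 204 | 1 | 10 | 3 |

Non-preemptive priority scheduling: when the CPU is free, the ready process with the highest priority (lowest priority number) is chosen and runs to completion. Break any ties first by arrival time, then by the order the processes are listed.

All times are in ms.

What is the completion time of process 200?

Timeline: | 203 0-2 | idle 2-5 | 200 5-8 | 202 8-9 | 201 9-18 | 204 18-19 |
Completion: 200=8  201=18  202=9  203=2  204=19
Turnaround (C−A): 200=3  201=9  202=2  203=2  204=9

8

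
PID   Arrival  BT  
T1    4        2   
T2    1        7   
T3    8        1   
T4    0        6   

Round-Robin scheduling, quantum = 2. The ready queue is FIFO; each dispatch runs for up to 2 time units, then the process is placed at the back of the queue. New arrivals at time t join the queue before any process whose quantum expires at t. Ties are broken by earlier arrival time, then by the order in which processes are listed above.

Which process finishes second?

T4

Timeline: | T4 0-2 | T2 2-4 | T4 4-6 | T1 6-8 | T2 8-10 | T4 10-12 | T3 12-13 | T2 13-16 |
Completion: T1=8  T2=16  T3=13  T4=12
Turnaround (C−A): T1=4  T2=15  T3=5  T4=12
Finish order: T1 → T4 → T3 → T2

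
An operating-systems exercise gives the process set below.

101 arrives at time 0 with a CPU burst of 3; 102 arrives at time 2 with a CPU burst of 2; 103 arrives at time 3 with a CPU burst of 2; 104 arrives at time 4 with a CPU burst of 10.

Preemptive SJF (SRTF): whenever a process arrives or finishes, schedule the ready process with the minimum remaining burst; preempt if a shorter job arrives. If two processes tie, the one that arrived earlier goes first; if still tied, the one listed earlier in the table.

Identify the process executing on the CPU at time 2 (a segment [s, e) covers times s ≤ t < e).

Schedule: | 101 0-3 | 102 3-5 | 103 5-7 | 104 7-17 |
Completion: 101=3  102=5  103=7  104=17
Turnaround (C−A): 101=3  102=3  103=4  104=13

101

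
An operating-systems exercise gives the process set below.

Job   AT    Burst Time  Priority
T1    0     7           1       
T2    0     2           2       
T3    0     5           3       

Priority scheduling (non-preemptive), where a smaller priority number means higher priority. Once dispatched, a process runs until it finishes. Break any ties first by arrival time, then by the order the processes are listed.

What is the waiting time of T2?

7

Gantt: | T1 0-7 | T2 7-9 | T3 9-14 |
Completion: T1=7  T2=9  T3=14
Waiting(T2) = turnaround − burst = 9 − 2 = 7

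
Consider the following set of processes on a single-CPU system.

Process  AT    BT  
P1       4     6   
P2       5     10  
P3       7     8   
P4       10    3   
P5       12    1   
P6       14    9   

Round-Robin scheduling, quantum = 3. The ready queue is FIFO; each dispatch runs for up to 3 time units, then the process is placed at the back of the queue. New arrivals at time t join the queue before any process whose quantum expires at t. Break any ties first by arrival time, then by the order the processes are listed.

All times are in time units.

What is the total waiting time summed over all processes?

82

Timeline: | idle 0-4 | P1 4-7 | P2 7-10 | P3 10-13 | P1 13-16 | P4 16-19 | P2 19-22 | P5 22-23 | P3 23-26 | P6 26-29 | P2 29-32 | P3 32-34 | P6 34-37 | P2 37-38 | P6 38-41 |
Completion: P1=16  P2=38  P3=34  P4=19  P5=23  P6=41
Waiting = turnaround − burst: P1=6, P2=23, P3=19, P4=6, P5=10, P6=18
Total waiting = 6 + 23 + 19 + 6 + 10 + 18 = 82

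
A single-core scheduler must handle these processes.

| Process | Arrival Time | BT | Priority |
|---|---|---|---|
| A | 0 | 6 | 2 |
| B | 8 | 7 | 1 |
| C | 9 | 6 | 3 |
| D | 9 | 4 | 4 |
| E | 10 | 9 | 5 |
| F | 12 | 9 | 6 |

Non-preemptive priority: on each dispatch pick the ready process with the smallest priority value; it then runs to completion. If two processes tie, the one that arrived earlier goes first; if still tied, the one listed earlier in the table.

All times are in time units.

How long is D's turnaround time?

16

Gantt: | A 0-6 | idle 6-8 | B 8-15 | C 15-21 | D 21-25 | E 25-34 | F 34-43 |
Completion: A=6  B=15  C=21  D=25  E=34  F=43
Turnaround (C−A): A=6  B=7  C=12  D=16  E=24  F=31
Turnaround(D) = completion − arrival = 25 − 9 = 16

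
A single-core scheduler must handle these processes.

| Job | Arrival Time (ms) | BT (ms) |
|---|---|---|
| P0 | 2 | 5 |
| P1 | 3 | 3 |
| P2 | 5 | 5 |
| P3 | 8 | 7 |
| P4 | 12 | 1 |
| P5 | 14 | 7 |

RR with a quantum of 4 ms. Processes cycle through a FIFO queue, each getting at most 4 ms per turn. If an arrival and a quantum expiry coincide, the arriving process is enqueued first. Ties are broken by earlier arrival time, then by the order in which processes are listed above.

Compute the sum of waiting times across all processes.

47

Gantt: | idle 0-2 | P0 2-6 | P1 6-9 | P2 9-13 | P0 13-14 | P3 14-18 | P4 18-19 | P2 19-20 | P5 20-24 | P3 24-27 | P5 27-30 |
Completion: P0=14  P1=9  P2=20  P3=27  P4=19  P5=30
Waiting = turnaround − burst: P0=7, P1=3, P2=10, P3=12, P4=6, P5=9
Total waiting = 7 + 3 + 10 + 12 + 6 + 9 = 47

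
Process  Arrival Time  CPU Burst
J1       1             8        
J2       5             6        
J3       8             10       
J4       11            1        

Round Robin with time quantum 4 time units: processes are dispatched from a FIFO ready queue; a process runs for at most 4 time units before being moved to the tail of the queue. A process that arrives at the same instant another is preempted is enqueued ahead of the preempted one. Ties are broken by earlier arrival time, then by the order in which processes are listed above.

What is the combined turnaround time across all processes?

53

Gantt: | idle 0-1 | J1 1-5 | J2 5-9 | J1 9-13 | J3 13-17 | J2 17-19 | J4 19-20 | J3 20-26 |
Completion: J1=13  J2=19  J3=26  J4=20
Turnaround (C−A): J1=12  J2=14  J3=18  J4=9
Turnaround = completion − arrival: J1=12, J2=14, J3=18, J4=9
Total turnaround = 12 + 14 + 18 + 9 = 53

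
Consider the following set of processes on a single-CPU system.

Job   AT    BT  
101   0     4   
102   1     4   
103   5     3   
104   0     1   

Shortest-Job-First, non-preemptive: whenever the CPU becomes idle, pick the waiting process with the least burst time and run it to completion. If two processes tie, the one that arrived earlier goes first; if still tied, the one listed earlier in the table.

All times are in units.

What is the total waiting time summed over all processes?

8

Gantt: | 104 0-1 | 101 1-5 | 103 5-8 | 102 8-12 |
Completion: 101=5  102=12  103=8  104=1
Turnaround (C−A): 101=5  102=11  103=3  104=1
Waiting = turnaround − burst: 101=1, 102=7, 103=0, 104=0
Total waiting = 1 + 7 + 0 + 0 = 8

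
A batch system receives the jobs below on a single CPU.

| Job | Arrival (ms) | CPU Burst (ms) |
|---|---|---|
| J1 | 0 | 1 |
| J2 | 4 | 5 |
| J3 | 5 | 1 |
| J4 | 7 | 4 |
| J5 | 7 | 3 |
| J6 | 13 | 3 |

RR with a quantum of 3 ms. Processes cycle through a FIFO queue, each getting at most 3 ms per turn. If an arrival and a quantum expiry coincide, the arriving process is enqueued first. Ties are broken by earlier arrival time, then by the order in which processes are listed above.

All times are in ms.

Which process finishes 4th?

Schedule: | J1 0-1 | idle 1-4 | J2 4-7 | J3 7-8 | J4 8-11 | J5 11-14 | J2 14-16 | J4 16-17 | J6 17-20 |
Completion: J1=1  J2=16  J3=8  J4=17  J5=14  J6=20
Finish order: J1 → J3 → J5 → J2 → J4 → J6

J2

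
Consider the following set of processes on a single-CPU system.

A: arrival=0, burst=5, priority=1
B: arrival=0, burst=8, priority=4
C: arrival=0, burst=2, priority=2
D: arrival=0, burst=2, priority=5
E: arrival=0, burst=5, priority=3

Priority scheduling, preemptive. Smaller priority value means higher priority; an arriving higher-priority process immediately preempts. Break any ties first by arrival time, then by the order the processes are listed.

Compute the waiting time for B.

12

Gantt: | A 0-5 | C 5-7 | E 7-12 | B 12-20 | D 20-22 |
Completion: A=5  B=20  C=7  D=22  E=12
Turnaround (C−A): A=5  B=20  C=7  D=22  E=12
Waiting(B) = turnaround − burst = 20 − 8 = 12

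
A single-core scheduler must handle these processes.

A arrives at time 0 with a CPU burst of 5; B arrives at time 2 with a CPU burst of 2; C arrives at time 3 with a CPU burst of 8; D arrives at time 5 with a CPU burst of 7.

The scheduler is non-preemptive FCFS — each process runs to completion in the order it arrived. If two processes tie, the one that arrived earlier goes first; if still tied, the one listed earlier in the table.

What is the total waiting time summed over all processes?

17

Timeline: | A 0-5 | B 5-7 | C 7-15 | D 15-22 |
Completion: A=5  B=7  C=15  D=22
Turnaround (C−A): A=5  B=5  C=12  D=17
Waiting = turnaround − burst: A=0, B=3, C=4, D=10
Total waiting = 0 + 3 + 4 + 10 = 17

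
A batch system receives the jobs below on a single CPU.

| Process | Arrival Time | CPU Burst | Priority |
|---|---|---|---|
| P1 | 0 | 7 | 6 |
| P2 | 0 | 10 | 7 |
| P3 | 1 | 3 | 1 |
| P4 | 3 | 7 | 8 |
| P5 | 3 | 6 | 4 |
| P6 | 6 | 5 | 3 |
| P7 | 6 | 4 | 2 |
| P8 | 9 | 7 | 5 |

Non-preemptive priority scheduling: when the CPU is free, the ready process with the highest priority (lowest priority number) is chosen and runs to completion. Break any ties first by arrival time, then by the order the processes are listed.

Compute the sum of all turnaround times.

Timeline: | P1 0-7 | P3 7-10 | P7 10-14 | P6 14-19 | P5 19-25 | P8 25-32 | P2 32-42 | P4 42-49 |
Completion: P1=7  P2=42  P3=10  P4=49  P5=25  P6=19  P7=14  P8=32
Turnaround (C−A): P1=7  P2=42  P3=9  P4=46  P5=22  P6=13  P7=8  P8=23
Turnaround = completion − arrival: P1=7, P2=42, P3=9, P4=46, P5=22, P6=13, P7=8, P8=23
Total turnaround = 7 + 42 + 9 + 46 + 22 + 13 + 8 + 23 = 170

170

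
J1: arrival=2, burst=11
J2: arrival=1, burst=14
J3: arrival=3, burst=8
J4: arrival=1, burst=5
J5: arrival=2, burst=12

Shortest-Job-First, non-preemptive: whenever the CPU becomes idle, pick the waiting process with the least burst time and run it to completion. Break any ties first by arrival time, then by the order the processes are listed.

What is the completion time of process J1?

25

Gantt: | idle 0-1 | J4 1-6 | J3 6-14 | J1 14-25 | J5 25-37 | J2 37-51 |
Completion: J1=25  J2=51  J3=14  J4=6  J5=37
Turnaround (C−A): J1=23  J2=50  J3=11  J4=5  J5=35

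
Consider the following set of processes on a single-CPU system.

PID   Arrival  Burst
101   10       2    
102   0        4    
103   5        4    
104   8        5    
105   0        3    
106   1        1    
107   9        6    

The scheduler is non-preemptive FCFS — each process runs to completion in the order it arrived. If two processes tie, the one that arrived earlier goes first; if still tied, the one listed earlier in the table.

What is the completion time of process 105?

7

Timeline: | 102 0-4 | 105 4-7 | 106 7-8 | 103 8-12 | 104 12-17 | 107 17-23 | 101 23-25 |
Completion: 101=25  102=4  103=12  104=17  105=7  106=8  107=23
Turnaround (C−A): 101=15  102=4  103=7  104=9  105=7  106=7  107=14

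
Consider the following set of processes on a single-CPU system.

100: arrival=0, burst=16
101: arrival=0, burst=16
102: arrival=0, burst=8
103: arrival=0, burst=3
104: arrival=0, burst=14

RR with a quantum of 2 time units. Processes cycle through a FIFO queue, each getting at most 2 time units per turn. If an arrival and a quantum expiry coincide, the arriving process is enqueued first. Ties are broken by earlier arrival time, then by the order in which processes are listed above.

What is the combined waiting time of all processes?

158

Schedule: | 100 0-2 | 101 2-4 | 102 4-6 | 103 6-8 | 104 8-10 | 100 10-12 | 101 12-14 | 102 14-16 | 103 16-17 | 104 17-19 | 100 19-21 | 101 21-23 | 102 23-25 | 104 25-27 | 100 27-29 | 101 29-31 | 102 31-33 | 104 33-35 | 100 35-37 | 101 37-39 | 104 39-41 | 100 41-43 | 101 43-45 | 104 45-47 | 100 47-49 | 101 49-51 | 104 51-53 | 100 53-55 | 101 55-57 |
Completion: 100=55  101=57  102=33  103=17  104=53
Waiting = turnaround − burst: 100=39, 101=41, 102=25, 103=14, 104=39
Total waiting = 39 + 41 + 25 + 14 + 39 = 158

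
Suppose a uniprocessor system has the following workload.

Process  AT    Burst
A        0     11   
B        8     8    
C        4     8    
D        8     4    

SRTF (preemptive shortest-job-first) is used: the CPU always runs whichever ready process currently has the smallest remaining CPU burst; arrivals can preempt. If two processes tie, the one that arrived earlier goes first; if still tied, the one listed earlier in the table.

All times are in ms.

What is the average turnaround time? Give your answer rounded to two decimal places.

15.00

Schedule: | A 0-11 | D 11-15 | C 15-23 | B 23-31 |
Completion: A=11  B=31  C=23  D=15
Turnaround (C−A): A=11  B=23  C=19  D=7
Turnaround times: A=11, B=23, C=19, D=7
Average turnaround = (11+23+19+7) / 4 = 60/4 = 15.00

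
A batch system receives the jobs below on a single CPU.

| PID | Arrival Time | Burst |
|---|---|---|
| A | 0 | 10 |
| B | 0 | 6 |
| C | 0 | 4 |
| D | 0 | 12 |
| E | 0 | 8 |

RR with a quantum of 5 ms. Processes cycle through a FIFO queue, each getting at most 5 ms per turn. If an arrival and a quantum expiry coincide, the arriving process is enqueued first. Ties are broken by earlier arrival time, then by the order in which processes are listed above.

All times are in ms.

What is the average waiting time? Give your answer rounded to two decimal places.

22.20

Gantt: | A 0-5 | B 5-10 | C 10-14 | D 14-19 | E 19-24 | A 24-29 | B 29-30 | D 30-35 | E 35-38 | D 38-40 |
Completion: A=29  B=30  C=14  D=40  E=38
Turnaround (C−A): A=29  B=30  C=14  D=40  E=38
Waiting times: A=19, B=24, C=10, D=28, E=30
Average waiting = (19+24+10+28+30) / 5 = 111/5 = 22.20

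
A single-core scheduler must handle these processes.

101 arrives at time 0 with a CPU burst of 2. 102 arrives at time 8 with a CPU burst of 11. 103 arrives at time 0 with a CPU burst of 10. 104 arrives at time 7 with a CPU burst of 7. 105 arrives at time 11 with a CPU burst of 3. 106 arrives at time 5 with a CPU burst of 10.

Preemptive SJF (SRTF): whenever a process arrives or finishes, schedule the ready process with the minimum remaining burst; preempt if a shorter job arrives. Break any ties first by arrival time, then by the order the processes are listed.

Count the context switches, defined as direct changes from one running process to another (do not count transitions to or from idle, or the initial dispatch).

5

Gantt: | 101 0-2 | 103 2-12 | 105 12-15 | 104 15-22 | 106 22-32 | 102 32-43 |
Completion: 101=2  102=43  103=12  104=22  105=15  106=32
Turnaround (C−A): 101=2  102=35  103=12  104=15  105=4  106=27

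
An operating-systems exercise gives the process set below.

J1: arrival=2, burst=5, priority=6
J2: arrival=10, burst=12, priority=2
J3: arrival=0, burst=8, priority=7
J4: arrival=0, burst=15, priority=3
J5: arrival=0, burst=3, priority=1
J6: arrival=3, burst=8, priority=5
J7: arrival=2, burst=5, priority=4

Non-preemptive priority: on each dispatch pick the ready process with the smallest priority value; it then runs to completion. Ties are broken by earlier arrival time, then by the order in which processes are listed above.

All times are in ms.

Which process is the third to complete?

J2

Gantt: | J5 0-3 | J4 3-18 | J2 18-30 | J7 30-35 | J6 35-43 | J1 43-48 | J3 48-56 |
Completion: J1=48  J2=30  J3=56  J4=18  J5=3  J6=43  J7=35
Turnaround (C−A): J1=46  J2=20  J3=56  J4=18  J5=3  J6=40  J7=33
Finish order: J5 → J4 → J2 → J7 → J6 → J1 → J3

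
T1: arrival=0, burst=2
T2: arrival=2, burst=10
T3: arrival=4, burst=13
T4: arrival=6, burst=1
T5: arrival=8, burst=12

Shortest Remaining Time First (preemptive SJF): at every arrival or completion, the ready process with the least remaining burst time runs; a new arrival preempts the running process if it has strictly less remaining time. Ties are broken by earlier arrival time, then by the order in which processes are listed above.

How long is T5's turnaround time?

17

Schedule: | T1 0-2 | T2 2-6 | T4 6-7 | T2 7-13 | T5 13-25 | T3 25-38 |
Completion: T1=2  T2=13  T3=38  T4=7  T5=25
Turnaround(T5) = completion − arrival = 25 − 8 = 17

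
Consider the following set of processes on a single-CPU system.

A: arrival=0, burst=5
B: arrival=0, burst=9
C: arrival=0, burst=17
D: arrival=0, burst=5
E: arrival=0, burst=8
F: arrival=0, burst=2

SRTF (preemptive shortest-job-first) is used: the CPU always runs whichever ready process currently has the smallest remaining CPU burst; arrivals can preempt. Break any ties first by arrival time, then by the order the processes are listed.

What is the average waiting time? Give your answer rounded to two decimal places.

11.67

Timeline: | F 0-2 | A 2-7 | D 7-12 | E 12-20 | B 20-29 | C 29-46 |
Completion: A=7  B=29  C=46  D=12  E=20  F=2
Turnaround (C−A): A=7  B=29  C=46  D=12  E=20  F=2
Waiting times: A=2, B=20, C=29, D=7, E=12, F=0
Average waiting = (2+20+29+7+12+0) / 6 = 70/6 = 11.67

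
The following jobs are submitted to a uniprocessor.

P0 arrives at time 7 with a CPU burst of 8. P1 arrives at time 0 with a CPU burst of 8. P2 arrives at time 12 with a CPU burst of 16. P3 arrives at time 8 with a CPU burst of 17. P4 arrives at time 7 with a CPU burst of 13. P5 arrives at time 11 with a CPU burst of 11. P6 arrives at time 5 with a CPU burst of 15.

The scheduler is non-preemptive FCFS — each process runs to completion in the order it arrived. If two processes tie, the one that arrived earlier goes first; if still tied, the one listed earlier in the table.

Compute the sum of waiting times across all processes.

Gantt: | P1 0-8 | P6 8-23 | P0 23-31 | P4 31-44 | P3 44-61 | P5 61-72 | P2 72-88 |
Completion: P0=31  P1=8  P2=88  P3=61  P4=44  P5=72  P6=23
Waiting = turnaround − burst: P0=16, P1=0, P2=60, P3=36, P4=24, P5=50, P6=3
Total waiting = 16 + 0 + 60 + 36 + 24 + 50 + 3 = 189

189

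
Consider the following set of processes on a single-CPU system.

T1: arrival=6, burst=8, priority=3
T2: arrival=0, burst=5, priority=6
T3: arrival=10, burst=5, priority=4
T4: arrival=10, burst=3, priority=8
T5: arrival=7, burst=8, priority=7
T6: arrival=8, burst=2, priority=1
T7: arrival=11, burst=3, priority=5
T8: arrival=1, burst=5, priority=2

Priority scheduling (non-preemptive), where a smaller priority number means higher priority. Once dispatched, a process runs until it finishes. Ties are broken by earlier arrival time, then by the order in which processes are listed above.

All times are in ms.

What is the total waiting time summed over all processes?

83

Gantt: | T2 0-5 | T8 5-10 | T6 10-12 | T1 12-20 | T3 20-25 | T7 25-28 | T5 28-36 | T4 36-39 |
Completion: T1=20  T2=5  T3=25  T4=39  T5=36  T6=12  T7=28  T8=10
Waiting = turnaround − burst: T1=6, T2=0, T3=10, T4=26, T5=21, T6=2, T7=14, T8=4
Total waiting = 6 + 0 + 10 + 26 + 21 + 2 + 14 + 4 = 83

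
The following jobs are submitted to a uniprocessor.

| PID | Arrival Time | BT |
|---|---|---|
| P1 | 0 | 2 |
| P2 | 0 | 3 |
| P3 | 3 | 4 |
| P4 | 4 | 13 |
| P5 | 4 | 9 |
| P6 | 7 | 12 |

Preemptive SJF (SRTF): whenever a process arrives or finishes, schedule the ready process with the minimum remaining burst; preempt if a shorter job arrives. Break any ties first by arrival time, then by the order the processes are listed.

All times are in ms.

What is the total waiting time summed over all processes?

46

Timeline: | P1 0-2 | P2 2-5 | P3 5-9 | P5 9-18 | P6 18-30 | P4 30-43 |
Completion: P1=2  P2=5  P3=9  P4=43  P5=18  P6=30
Turnaround (C−A): P1=2  P2=5  P3=6  P4=39  P5=14  P6=23
Waiting = turnaround − burst: P1=0, P2=2, P3=2, P4=26, P5=5, P6=11
Total waiting = 0 + 2 + 2 + 26 + 5 + 11 = 46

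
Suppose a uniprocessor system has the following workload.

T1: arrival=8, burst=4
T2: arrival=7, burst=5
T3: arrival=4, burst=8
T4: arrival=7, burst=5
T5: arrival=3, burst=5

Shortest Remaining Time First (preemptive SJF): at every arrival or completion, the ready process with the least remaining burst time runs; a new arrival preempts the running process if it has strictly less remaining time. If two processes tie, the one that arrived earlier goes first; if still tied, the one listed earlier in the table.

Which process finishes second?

Schedule: | idle 0-3 | T5 3-8 | T1 8-12 | T2 12-17 | T4 17-22 | T3 22-30 |
Completion: T1=12  T2=17  T3=30  T4=22  T5=8
Finish order: T5 → T1 → T2 → T4 → T3

T1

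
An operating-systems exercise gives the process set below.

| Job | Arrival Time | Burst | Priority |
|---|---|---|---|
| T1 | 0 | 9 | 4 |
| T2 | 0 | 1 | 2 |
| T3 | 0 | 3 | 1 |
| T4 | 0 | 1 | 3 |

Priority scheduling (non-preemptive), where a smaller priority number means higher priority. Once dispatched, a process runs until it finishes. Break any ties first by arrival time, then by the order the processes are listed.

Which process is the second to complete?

T2

Timeline: | T3 0-3 | T2 3-4 | T4 4-5 | T1 5-14 |
Completion: T1=14  T2=4  T3=3  T4=5
Finish order: T3 → T2 → T4 → T1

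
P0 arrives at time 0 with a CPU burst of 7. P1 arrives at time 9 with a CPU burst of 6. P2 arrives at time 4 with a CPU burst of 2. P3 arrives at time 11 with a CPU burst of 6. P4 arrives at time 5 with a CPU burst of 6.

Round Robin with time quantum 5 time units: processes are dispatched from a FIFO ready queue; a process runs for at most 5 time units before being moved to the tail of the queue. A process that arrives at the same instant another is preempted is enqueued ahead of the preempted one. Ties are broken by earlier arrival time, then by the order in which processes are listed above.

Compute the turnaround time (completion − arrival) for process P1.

Timeline: | P0 0-5 | P2 5-7 | P4 7-12 | P0 12-14 | P1 14-19 | P3 19-24 | P4 24-25 | P1 25-26 | P3 26-27 |
Completion: P0=14  P1=26  P2=7  P3=27  P4=25
Turnaround (C−A): P0=14  P1=17  P2=3  P3=16  P4=20
Turnaround(P1) = completion − arrival = 26 − 9 = 17

17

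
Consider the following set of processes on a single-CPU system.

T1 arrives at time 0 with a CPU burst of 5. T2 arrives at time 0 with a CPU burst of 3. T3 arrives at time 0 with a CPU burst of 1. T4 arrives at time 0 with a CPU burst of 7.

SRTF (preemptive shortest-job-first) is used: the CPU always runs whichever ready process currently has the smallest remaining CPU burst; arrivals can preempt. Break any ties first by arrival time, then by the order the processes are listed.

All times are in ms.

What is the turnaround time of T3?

Timeline: | T3 0-1 | T2 1-4 | T1 4-9 | T4 9-16 |
Completion: T1=9  T2=4  T3=1  T4=16
Turnaround (C−A): T1=9  T2=4  T3=1  T4=16
Turnaround(T3) = completion − arrival = 1 − 0 = 1

1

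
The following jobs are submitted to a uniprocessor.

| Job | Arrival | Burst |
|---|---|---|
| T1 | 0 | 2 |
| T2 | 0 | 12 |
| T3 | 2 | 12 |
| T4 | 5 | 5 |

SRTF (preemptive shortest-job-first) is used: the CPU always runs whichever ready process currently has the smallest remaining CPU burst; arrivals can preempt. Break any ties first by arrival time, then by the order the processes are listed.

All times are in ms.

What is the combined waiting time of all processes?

24

Timeline: | T1 0-2 | T2 2-5 | T4 5-10 | T2 10-19 | T3 19-31 |
Completion: T1=2  T2=19  T3=31  T4=10
Turnaround (C−A): T1=2  T2=19  T3=29  T4=5
Waiting = turnaround − burst: T1=0, T2=7, T3=17, T4=0
Total waiting = 0 + 7 + 17 + 0 = 24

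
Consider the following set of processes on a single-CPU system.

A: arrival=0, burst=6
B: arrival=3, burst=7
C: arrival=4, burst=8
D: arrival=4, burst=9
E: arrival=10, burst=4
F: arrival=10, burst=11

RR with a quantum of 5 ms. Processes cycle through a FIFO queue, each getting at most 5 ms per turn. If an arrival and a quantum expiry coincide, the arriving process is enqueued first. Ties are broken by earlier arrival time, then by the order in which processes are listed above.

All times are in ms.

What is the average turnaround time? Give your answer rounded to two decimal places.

Timeline: | A 0-5 | B 5-10 | C 10-15 | D 15-20 | A 20-21 | E 21-25 | F 25-30 | B 30-32 | C 32-35 | D 35-39 | F 39-45 |
Completion: A=21  B=32  C=35  D=39  E=25  F=45
Turnaround times: A=21, B=29, C=31, D=35, E=15, F=35
Average turnaround = (21+29+31+35+15+35) / 6 = 166/6 = 27.67

27.67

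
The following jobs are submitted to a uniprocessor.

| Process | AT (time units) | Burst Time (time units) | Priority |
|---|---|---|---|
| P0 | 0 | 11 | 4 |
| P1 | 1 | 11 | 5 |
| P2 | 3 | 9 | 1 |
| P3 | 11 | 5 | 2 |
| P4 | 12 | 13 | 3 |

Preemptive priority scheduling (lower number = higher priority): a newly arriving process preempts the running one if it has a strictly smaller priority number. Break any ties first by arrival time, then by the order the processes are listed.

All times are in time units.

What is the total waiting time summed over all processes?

70

Schedule: | P0 0-3 | P2 3-12 | P3 12-17 | P4 17-30 | P0 30-38 | P1 38-49 |
Completion: P0=38  P1=49  P2=12  P3=17  P4=30
Waiting = turnaround − burst: P0=27, P1=37, P2=0, P3=1, P4=5
Total waiting = 27 + 37 + 0 + 1 + 5 = 70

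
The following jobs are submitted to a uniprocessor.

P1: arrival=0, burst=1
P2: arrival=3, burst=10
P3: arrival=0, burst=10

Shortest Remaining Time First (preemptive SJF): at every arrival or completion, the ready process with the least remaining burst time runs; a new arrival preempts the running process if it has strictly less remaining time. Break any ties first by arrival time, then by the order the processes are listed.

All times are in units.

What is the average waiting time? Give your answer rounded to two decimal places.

3.00

Timeline: | P1 0-1 | P3 1-11 | P2 11-21 |
Completion: P1=1  P2=21  P3=11
Turnaround (C−A): P1=1  P2=18  P3=11
Waiting times: P1=0, P2=8, P3=1
Average waiting = (0+8+1) / 3 = 9/3 = 3.00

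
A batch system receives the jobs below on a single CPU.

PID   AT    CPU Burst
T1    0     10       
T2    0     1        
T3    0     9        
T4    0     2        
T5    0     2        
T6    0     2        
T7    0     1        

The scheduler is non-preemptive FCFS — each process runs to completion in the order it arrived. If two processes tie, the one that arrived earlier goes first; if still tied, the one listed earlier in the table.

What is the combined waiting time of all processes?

Gantt: | T1 0-10 | T2 10-11 | T3 11-20 | T4 20-22 | T5 22-24 | T6 24-26 | T7 26-27 |
Completion: T1=10  T2=11  T3=20  T4=22  T5=24  T6=26  T7=27
Waiting = turnaround − burst: T1=0, T2=10, T3=11, T4=20, T5=22, T6=24, T7=26
Total waiting = 0 + 10 + 11 + 20 + 22 + 24 + 26 = 113

113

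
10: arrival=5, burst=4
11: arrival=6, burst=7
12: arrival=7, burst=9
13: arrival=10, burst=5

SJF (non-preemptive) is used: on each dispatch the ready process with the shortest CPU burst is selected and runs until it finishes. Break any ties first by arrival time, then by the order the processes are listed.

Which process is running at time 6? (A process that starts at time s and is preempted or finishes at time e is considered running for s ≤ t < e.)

10

Timeline: | idle 0-5 | 10 5-9 | 11 9-16 | 13 16-21 | 12 21-30 |
Completion: 10=9  11=16  12=30  13=21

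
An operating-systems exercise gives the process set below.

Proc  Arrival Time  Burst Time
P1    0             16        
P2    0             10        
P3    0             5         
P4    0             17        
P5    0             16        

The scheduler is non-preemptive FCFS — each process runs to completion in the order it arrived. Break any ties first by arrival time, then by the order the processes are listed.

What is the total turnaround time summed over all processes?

Schedule: | P1 0-16 | P2 16-26 | P3 26-31 | P4 31-48 | P5 48-64 |
Completion: P1=16  P2=26  P3=31  P4=48  P5=64
Turnaround (C−A): P1=16  P2=26  P3=31  P4=48  P5=64
Turnaround = completion − arrival: P1=16, P2=26, P3=31, P4=48, P5=64
Total turnaround = 16 + 26 + 31 + 48 + 64 = 185

185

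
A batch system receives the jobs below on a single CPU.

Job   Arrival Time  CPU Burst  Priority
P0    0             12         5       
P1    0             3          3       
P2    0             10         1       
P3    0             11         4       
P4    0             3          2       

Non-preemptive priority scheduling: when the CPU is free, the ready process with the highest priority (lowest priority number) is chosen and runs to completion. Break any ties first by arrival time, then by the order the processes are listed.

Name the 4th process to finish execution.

Gantt: | P2 0-10 | P4 10-13 | P1 13-16 | P3 16-27 | P0 27-39 |
Completion: P0=39  P1=16  P2=10  P3=27  P4=13
Turnaround (C−A): P0=39  P1=16  P2=10  P3=27  P4=13
Finish order: P2 → P4 → P1 → P3 → P0

P3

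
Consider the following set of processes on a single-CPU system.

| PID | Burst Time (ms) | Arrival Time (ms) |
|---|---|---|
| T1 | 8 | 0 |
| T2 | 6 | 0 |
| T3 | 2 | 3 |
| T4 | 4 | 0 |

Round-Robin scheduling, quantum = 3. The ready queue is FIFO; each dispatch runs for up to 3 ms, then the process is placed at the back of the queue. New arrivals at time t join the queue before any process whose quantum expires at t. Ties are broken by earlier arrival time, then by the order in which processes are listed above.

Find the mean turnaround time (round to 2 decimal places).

Timeline: | T1 0-3 | T2 3-6 | T4 6-9 | T3 9-11 | T1 11-14 | T2 14-17 | T4 17-18 | T1 18-20 |
Completion: T1=20  T2=17  T3=11  T4=18
Turnaround times: T1=20, T2=17, T3=8, T4=18
Average turnaround = (20+17+8+18) / 4 = 63/4 = 15.75

15.75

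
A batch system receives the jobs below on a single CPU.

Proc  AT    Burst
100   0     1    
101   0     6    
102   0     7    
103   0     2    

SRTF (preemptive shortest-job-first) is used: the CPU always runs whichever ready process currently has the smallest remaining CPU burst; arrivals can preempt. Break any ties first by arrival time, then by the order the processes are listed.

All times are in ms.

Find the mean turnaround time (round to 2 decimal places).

Schedule: | 100 0-1 | 103 1-3 | 101 3-9 | 102 9-16 |
Completion: 100=1  101=9  102=16  103=3
Turnaround (C−A): 100=1  101=9  102=16  103=3
Turnaround times: 100=1, 101=9, 102=16, 103=3
Average turnaround = (1+9+16+3) / 4 = 29/4 = 7.25

7.25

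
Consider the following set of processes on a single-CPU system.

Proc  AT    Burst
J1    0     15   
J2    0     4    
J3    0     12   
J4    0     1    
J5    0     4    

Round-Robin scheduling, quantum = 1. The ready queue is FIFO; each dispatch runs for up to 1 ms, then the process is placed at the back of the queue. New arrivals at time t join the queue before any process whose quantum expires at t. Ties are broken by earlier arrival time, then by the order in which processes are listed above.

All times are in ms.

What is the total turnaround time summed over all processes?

Gantt: | J1 0-1 | J2 1-2 | J3 2-3 | J4 3-4 | J5 4-5 | J1 5-6 | J2 6-7 | J3 7-8 | J5 8-9 | J1 9-10 | J2 10-11 | J3 11-12 | J5 12-13 | J1 13-14 | J2 14-15 | J3 15-16 | J5 16-17 | J1 17-18 | J3 18-19 | J1 19-20 | J3 20-21 | J1 21-22 | J3 22-23 | J1 23-24 | J3 24-25 | J1 25-26 | J3 26-27 | J1 27-28 | J3 28-29 | J1 29-30 | J3 30-31 | J1 31-32 | J3 32-33 | J1 33-36 |
Completion: J1=36  J2=15  J3=33  J4=4  J5=17
Turnaround (C−A): J1=36  J2=15  J3=33  J4=4  J5=17
Turnaround = completion − arrival: J1=36, J2=15, J3=33, J4=4, J5=17
Total turnaround = 36 + 15 + 33 + 4 + 17 = 105

105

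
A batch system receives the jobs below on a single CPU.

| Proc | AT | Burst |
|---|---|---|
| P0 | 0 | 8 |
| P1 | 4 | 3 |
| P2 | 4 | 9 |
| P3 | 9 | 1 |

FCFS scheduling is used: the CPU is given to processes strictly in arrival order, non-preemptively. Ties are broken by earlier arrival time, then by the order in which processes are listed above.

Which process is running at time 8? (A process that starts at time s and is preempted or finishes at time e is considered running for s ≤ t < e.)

P1

Schedule: | P0 0-8 | P1 8-11 | P2 11-20 | P3 20-21 |
Completion: P0=8  P1=11  P2=20  P3=21
Turnaround (C−A): P0=8  P1=7  P2=16  P3=12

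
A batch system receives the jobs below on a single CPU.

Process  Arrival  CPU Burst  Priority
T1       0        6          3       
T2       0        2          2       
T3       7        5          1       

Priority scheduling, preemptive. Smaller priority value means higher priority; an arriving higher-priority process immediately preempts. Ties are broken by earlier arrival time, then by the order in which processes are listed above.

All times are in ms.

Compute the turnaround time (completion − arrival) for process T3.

Schedule: | T2 0-2 | T1 2-7 | T3 7-12 | T1 12-13 |
Completion: T1=13  T2=2  T3=12
Turnaround(T3) = completion − arrival = 12 − 7 = 5

5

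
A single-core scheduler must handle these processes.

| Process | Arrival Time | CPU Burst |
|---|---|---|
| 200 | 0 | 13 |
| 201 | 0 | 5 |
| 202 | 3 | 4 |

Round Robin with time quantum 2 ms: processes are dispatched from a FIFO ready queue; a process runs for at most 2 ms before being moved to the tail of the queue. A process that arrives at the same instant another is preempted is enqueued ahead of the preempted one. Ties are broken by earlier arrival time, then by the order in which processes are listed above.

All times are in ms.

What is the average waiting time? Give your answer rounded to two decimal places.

8.67

Gantt: | 200 0-2 | 201 2-4 | 200 4-6 | 202 6-8 | 201 8-10 | 200 10-12 | 202 12-14 | 201 14-15 | 200 15-22 |
Completion: 200=22  201=15  202=14
Waiting times: 200=9, 201=10, 202=7
Average waiting = (9+10+7) / 3 = 26/3 = 8.67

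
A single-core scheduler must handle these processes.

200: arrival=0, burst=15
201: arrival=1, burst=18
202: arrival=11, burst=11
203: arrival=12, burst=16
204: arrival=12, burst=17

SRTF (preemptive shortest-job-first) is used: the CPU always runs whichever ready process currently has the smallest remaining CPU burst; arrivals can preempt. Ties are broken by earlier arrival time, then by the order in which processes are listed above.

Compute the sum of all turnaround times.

183

Timeline: | 200 0-15 | 202 15-26 | 203 26-42 | 204 42-59 | 201 59-77 |
Completion: 200=15  201=77  202=26  203=42  204=59
Turnaround (C−A): 200=15  201=76  202=15  203=30  204=47
Turnaround = completion − arrival: 200=15, 201=76, 202=15, 203=30, 204=47
Total turnaround = 15 + 76 + 15 + 30 + 47 = 183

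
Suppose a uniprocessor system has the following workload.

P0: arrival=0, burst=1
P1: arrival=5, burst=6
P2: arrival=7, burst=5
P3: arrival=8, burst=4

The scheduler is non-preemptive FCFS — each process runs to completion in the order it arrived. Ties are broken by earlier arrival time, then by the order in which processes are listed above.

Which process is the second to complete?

P1

Gantt: | P0 0-1 | idle 1-5 | P1 5-11 | P2 11-16 | P3 16-20 |
Completion: P0=1  P1=11  P2=16  P3=20
Turnaround (C−A): P0=1  P1=6  P2=9  P3=12
Finish order: P0 → P1 → P2 → P3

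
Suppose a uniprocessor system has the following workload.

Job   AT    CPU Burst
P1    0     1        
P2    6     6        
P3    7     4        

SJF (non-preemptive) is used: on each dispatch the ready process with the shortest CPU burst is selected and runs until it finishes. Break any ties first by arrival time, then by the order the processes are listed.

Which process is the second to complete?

P2

Timeline: | P1 0-1 | idle 1-6 | P2 6-12 | P3 12-16 |
Completion: P1=1  P2=12  P3=16
Finish order: P1 → P2 → P3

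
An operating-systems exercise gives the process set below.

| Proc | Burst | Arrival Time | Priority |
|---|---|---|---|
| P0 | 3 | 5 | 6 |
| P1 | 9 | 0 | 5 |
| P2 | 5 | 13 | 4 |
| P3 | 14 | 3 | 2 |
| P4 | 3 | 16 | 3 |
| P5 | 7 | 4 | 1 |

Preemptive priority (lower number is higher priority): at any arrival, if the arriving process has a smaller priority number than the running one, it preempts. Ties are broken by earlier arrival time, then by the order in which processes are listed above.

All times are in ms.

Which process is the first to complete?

P5

Schedule: | P1 0-3 | P3 3-4 | P5 4-11 | P3 11-24 | P4 24-27 | P2 27-32 | P1 32-38 | P0 38-41 |
Completion: P0=41  P1=38  P2=32  P3=24  P4=27  P5=11
Finish order: P5 → P3 → P4 → P2 → P1 → P0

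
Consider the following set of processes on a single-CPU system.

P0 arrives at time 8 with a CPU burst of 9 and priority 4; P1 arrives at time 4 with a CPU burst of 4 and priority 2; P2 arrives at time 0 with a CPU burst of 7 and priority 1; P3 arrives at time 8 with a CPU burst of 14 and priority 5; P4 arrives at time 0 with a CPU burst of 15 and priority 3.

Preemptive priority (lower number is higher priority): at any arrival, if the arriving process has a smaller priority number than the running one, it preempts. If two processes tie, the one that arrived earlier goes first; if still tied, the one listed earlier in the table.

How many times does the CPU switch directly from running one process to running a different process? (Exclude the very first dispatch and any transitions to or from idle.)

Schedule: | P2 0-7 | P1 7-11 | P4 11-26 | P0 26-35 | P3 35-49 |
Completion: P0=35  P1=11  P2=7  P3=49  P4=26
Turnaround (C−A): P0=27  P1=7  P2=7  P3=41  P4=26

4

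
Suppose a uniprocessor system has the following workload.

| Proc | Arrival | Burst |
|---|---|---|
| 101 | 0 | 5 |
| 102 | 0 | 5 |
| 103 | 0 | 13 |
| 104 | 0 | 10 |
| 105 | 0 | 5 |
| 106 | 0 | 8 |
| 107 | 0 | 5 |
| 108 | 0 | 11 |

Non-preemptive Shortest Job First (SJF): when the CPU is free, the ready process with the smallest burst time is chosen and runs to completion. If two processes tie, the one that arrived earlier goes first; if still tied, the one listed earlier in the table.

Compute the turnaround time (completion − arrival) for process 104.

Schedule: | 101 0-5 | 102 5-10 | 105 10-15 | 107 15-20 | 106 20-28 | 104 28-38 | 108 38-49 | 103 49-62 |
Completion: 101=5  102=10  103=62  104=38  105=15  106=28  107=20  108=49
Turnaround(104) = completion − arrival = 38 − 0 = 38

38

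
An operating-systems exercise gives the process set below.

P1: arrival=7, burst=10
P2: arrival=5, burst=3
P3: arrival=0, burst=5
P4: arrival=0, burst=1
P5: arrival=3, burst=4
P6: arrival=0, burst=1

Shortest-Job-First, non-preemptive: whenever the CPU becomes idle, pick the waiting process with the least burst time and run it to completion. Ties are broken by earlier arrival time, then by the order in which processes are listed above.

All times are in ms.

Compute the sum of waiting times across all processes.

19

Gantt: | P4 0-1 | P6 1-2 | P3 2-7 | P2 7-10 | P5 10-14 | P1 14-24 |
Completion: P1=24  P2=10  P3=7  P4=1  P5=14  P6=2
Waiting = turnaround − burst: P1=7, P2=2, P3=2, P4=0, P5=7, P6=1
Total waiting = 7 + 2 + 2 + 0 + 7 + 1 = 19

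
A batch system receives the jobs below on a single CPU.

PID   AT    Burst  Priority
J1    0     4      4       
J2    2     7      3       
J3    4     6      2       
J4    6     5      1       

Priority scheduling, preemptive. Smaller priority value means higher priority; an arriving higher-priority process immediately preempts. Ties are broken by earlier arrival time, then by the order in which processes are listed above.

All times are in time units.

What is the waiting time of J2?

11

Schedule: | J1 0-2 | J2 2-4 | J3 4-6 | J4 6-11 | J3 11-15 | J2 15-20 | J1 20-22 |
Completion: J1=22  J2=20  J3=15  J4=11
Waiting(J2) = turnaround − burst = 18 − 7 = 11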